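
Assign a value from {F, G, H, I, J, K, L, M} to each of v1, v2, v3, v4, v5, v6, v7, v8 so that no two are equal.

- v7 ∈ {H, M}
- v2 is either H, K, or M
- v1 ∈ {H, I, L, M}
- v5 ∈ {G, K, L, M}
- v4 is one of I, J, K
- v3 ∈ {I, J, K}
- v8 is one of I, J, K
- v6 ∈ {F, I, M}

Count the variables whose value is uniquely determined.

3

Among the 8 variables, F fits only v6 (and all 8 values in {F, G, H, I, J, K, L, M} must be used), so v6 = F.
Among the 7 still-open variables, G fits only v5 (and all 7 values in {G, H, I, J, K, L, M} must be used), so v5 = G.
The 6 still-open variables draw from only 6 values {H, I, J, K, L, M}, so each is used; only v1 can be L, hence v1 = L.
The 3 variables v3, v4, v8 are confined to {I, J, K}, which locks those values in; drop them from v2.
Determined: v1=L, v5=G, v6=F. The other variables each still have more than one consistent value. That makes 3.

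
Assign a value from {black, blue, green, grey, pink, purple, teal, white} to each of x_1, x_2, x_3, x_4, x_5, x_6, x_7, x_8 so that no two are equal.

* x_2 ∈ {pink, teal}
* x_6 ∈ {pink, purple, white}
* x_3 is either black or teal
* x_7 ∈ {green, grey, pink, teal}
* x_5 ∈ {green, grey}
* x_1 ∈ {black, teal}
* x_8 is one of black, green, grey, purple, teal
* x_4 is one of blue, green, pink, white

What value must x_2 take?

pink

Among the 8 variables, blue fits only x_4 (and all 8 values in {black, blue, green, grey, pink, purple, teal, white} must be used), so x_4 = blue.
Among the 7 still-open variables, white fits only x_6 (and all 7 values in {black, green, grey, pink, purple, teal, white} must be used), so x_6 = white.
The 6 still-open variables together cover exactly {black, green, grey, pink, purple, teal} — 6 values for 6 variables — and purple appears only in x_8's list, so x_8 = purple.
x_1 and x_3 between them cover only {black, teal} — a naked pair. Remove those values from x_2, x_7.
So x_2 = pink.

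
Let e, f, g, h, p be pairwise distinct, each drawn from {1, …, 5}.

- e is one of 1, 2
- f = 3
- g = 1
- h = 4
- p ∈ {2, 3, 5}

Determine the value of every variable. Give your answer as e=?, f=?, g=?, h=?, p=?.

f must be 3 (only option left). Remove 3 from p.
That leaves g = 1. Eliminate 1 elsewhere: e.
h's domain is down to {4}, so h = 4.
e must be 2 (only option left). So p can't be 2.
p must be 5 (only option left).

e=2, f=3, g=1, h=4, p=5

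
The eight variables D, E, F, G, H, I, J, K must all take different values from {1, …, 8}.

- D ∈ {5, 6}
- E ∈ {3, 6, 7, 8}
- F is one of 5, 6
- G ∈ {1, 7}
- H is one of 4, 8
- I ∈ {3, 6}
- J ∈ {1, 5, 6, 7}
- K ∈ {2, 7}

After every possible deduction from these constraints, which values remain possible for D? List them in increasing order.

5, 6

The 8 variables draw from only 8 values {1, 2, 3, 4, 5, 6, 7, 8}, so each is used; only K can be 2, hence K = 2.
Among the 7 still-open variables, 4 fits only H (and all 7 values in {1, 3, 4, 5, 6, 7, 8} must be used), so H = 4.
The 6 still-open variables together cover exactly {1, 3, 5, 6, 7, 8} — 6 values for 6 variables — and 8 appears only in E's list, so E = 8.
The 5 still-open variables draw from only 5 values {1, 3, 5, 6, 7}, so each is used; only I can be 3, hence I = 3.
D and F share exactly the 2 values {5, 6}; by pigeonhole those values go to them, so strike 5, 6 from J.
No further eliminations apply; D can still be any of 5, 6.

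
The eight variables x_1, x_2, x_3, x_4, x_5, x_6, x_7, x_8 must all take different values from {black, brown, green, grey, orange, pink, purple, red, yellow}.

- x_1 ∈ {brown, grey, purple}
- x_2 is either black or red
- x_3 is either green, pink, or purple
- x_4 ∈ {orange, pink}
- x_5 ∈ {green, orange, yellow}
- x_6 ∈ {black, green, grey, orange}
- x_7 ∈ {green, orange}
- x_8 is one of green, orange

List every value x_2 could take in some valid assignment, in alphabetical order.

black, red

x_7 and x_8 share exactly the 2 values {green, orange}; by pigeonhole those values go to them, so strike green, orange from x_3, x_4, x_5, x_6.
x_4 has just one choice, so x_4 = pink. So x_3 can't be pink.
x_5's domain is down to {yellow}, so x_5 = yellow.
That leaves x_3 = purple. Remove purple from x_1.
No further eliminations apply; x_2 can still be any of black, red.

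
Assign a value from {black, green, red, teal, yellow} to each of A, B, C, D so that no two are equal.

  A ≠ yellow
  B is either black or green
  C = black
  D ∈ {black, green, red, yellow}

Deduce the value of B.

C's domain is down to {black}, so C = black. Remove black from A, B, D.
So B = green.

green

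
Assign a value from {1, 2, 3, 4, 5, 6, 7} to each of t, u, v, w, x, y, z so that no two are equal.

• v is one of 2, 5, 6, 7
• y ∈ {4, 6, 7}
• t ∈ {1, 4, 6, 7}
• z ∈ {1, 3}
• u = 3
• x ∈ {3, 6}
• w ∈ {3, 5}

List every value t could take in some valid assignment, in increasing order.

4, 7

u's domain is down to {3}, so u = 3. Strike 3 from w, x, z.
w has just one choice, so w = 5. So v can't be 5.
x's domain is down to {6}, so x = 6. Strike 6 from t, v, y.
That leaves z = 1. Eliminate 1 elsewhere: t.
The 3 still-open variables draw from only 3 values {2, 4, 7}, so each is used; only v can be 2, hence v = 2.
No further eliminations apply; t can still be any of 4, 7.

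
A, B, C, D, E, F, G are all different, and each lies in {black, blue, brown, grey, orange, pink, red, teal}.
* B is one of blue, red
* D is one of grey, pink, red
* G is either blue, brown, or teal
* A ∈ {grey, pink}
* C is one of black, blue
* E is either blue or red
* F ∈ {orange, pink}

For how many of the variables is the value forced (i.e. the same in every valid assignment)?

2

B and E share exactly the 2 values {blue, red}; by pigeonhole those values go to them, so strike blue, red from C, D, G.
C must be black (only option left).
A and D between them cover only {grey, pink} — a naked pair. Remove those values from F.
F's domain is down to {orange}, so F = orange.
Determined: C=black, F=orange. The other variables each still have more than one consistent value. That makes 2.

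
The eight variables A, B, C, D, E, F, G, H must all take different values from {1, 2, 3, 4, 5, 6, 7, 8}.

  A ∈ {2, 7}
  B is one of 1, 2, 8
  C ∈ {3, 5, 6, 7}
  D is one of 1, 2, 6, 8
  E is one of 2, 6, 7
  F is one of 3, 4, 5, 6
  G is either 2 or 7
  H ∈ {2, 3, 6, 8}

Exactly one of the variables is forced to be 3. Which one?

The 8 variables together cover exactly {1, 2, 3, 4, 5, 6, 7, 8} — 8 values for 8 variables — and 4 appears only in F's list, so F = 4.
Among the 7 still-open variables, 5 fits only C (and all 7 values in {1, 2, 3, 5, 6, 7, 8} must be used), so C = 5.
Among the 6 still-open variables, 3 fits only H (and all 6 values in {1, 2, 3, 6, 7, 8} must be used), so H = 3.

H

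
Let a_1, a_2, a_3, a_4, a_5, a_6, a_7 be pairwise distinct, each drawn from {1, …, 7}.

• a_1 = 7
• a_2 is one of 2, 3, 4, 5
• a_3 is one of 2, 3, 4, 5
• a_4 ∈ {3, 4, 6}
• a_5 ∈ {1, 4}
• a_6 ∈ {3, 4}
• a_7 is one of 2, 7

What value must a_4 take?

6

a_1 has just one choice, so a_1 = 7. Strike 7 from a_7.
a_7's domain is down to {2}, so a_7 = 2. So a_2, a_3 can't be 2.
Among the 5 still-open variables, 1 fits only a_5 (and all 5 values in {1, 3, 4, 5, 6} must be used), so a_5 = 1.
The 4 still-open variables together cover exactly {3, 4, 5, 6} — 4 values for 4 variables — and 6 appears only in a_4's list, so a_4 = 6.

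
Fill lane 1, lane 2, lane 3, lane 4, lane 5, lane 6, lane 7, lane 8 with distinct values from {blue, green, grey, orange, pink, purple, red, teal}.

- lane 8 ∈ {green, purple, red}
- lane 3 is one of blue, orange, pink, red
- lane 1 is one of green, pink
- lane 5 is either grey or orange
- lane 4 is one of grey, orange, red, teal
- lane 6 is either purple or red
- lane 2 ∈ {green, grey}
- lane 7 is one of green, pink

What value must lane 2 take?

The 8 variables together cover exactly {blue, green, grey, orange, pink, purple, red, teal} — 8 values for 8 variables — and blue appears only in lane 3's list, so lane 3 = blue.
The 7 still-open variables draw from only 7 values {green, grey, orange, pink, purple, red, teal}, so each is used; only lane 4 can be teal, hence lane 4 = teal.
The 6 still-open variables draw from only 6 values {green, grey, orange, pink, purple, red}, so each is used; only lane 5 can be orange, hence lane 5 = orange.
The 5 still-open variables draw from only 5 values {green, grey, pink, purple, red}, so each is used; only lane 2 can be grey, hence lane 2 = grey.

grey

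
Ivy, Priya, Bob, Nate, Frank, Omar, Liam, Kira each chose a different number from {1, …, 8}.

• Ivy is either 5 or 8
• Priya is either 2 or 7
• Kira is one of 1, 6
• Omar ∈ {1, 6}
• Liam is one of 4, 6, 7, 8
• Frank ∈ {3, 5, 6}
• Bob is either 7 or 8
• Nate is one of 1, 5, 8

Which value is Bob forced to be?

7

The 8 variables together cover exactly {1, 2, 3, 4, 5, 6, 7, 8} — 8 values for 8 variables — and 2 appears only in Priya's list, so Priya = 2.
The 7 still-open variables draw from only 7 values {1, 3, 4, 5, 6, 7, 8}, so each is used; only Frank can be 3, hence Frank = 3.
The 6 still-open variables draw from only 6 values {1, 4, 5, 6, 7, 8}, so each is used; only Liam can be 4, hence Liam = 4.
The 5 still-open variables together cover exactly {1, 5, 6, 7, 8} — 5 values for 5 variables — and 7 appears only in Bob's list, so Bob = 7.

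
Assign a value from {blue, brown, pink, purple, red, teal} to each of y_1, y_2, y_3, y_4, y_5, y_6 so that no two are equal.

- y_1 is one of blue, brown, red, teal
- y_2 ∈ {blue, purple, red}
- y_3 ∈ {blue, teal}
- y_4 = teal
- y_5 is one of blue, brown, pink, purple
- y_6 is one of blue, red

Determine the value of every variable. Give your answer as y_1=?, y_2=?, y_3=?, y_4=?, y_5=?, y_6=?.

y_4 has just one choice, so y_4 = teal. Remove teal from y_1, y_3.
y_3 has just one choice, so y_3 = blue. So y_1, y_2, y_5, y_6 can't be blue.
That leaves y_6 = red. Strike red from y_1, y_2.
That leaves y_1 = brown. Eliminate brown elsewhere: y_5.
y_2 has just one choice, so y_2 = purple. Strike purple from y_5.
That leaves y_5 = pink.

y_1=brown, y_2=purple, y_3=blue, y_4=teal, y_5=pink, y_6=red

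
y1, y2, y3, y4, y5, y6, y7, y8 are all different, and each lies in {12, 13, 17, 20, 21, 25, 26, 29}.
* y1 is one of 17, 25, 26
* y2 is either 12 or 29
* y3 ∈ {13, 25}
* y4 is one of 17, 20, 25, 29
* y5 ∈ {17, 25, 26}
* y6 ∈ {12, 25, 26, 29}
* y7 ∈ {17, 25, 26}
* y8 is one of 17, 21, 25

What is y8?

The 8 variables draw from only 8 values {12, 13, 17, 20, 21, 25, 26, 29}, so each is used; only y3 can be 13, hence y3 = 13.
The 7 still-open variables together cover exactly {12, 17, 20, 21, 25, 26, 29} — 7 values for 7 variables — and 20 appears only in y4's list, so y4 = 20.
The 6 still-open variables draw from only 6 values {12, 17, 21, 25, 26, 29}, so each is used; only y8 can be 21, hence y8 = 21.

21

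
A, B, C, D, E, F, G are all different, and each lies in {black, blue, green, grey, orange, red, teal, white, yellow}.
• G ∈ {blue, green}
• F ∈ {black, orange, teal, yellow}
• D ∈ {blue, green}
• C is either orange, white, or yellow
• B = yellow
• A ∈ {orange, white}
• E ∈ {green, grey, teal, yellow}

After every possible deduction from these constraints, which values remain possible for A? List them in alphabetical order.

B's domain is down to {yellow}, so B = yellow. Strike yellow from C, E, F.
The 2 variables A and C are confined to {orange, white}, which locks those values in; drop them from F.
D and G between them cover only {blue, green} — a naked pair. Remove those values from E.
No further eliminations apply; A can still be any of orange, white.

orange, white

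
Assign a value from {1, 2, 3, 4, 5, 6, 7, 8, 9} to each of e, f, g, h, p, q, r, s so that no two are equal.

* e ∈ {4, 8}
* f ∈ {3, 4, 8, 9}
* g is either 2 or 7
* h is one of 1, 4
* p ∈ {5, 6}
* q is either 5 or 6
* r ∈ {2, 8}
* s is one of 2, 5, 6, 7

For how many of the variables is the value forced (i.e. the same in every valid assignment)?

The 2 variables p and q are confined to {5, 6}, which locks those values in; drop them from s.
g and s between them cover only {2, 7} — a naked pair. Remove those values from r.
r must be 8 (only option left). Remove 8 from e, f.
That leaves e = 4. Eliminate 4 elsewhere: f, h.
h must be 1 (only option left).
Determined: e=4, h=1, r=8. The other variables each still have more than one consistent value. That makes 3.

3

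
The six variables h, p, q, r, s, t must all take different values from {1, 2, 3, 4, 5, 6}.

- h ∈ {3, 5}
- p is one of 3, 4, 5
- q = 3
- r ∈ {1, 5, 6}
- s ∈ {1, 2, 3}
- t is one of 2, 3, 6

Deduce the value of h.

q's domain is down to {3}, so q = 3. So h, p, s, t can't be 3.
So h = 5.

5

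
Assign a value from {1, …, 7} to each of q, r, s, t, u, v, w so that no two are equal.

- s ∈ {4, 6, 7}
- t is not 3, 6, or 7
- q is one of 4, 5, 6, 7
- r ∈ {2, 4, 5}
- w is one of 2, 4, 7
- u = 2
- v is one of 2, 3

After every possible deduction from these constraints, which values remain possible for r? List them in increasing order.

u has just one choice, so u = 2. Eliminate 2 elsewhere: r, t, v, w.
v must be 3 (only option left).
Among the 5 still-open variables, 1 fits only t (and all 5 values in {1, 4, 5, 6, 7} must be used), so t = 1.
No further eliminations apply; r can still be any of 4, 5.

4, 5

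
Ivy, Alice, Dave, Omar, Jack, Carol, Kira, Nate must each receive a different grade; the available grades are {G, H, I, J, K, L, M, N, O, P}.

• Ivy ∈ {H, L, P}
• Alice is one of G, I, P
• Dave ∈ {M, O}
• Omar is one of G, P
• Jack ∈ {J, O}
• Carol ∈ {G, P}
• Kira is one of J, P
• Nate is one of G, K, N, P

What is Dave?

Omar and Carol between them cover only {G, P} — a naked pair. Remove those values from Ivy, Alice, Kira, Nate.
That leaves Alice = I.
That leaves Kira = J. So Jack can't be J.
That leaves Jack = O. Remove O from Dave.
So Dave = M.

M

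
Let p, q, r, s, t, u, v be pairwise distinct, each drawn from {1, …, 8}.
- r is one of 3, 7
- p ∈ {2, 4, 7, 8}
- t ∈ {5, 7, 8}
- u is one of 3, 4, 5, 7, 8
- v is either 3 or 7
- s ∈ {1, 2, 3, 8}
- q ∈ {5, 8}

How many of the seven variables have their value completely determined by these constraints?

The 7 variables draw from only 7 values {1, 2, 3, 4, 5, 7, 8}, so each is used; only s can be 1, hence s = 1.
The 6 still-open variables together cover exactly {2, 3, 4, 5, 7, 8} — 6 values for 6 variables — and 2 appears only in p's list, so p = 2.
The 5 still-open variables together cover exactly {3, 4, 5, 7, 8} — 5 values for 5 variables — and 4 appears only in u's list, so u = 4.
r and v between them cover only {3, 7} — a naked pair. Remove those values from t.
Determined: p=2, s=1, u=4. The other variables each still have more than one consistent value. That makes 3.

3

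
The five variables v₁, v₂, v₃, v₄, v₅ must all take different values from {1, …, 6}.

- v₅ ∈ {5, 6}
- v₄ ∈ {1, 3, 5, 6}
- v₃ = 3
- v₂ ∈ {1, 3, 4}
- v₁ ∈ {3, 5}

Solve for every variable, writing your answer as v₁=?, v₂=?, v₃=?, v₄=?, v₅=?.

v₁=5, v₂=4, v₃=3, v₄=1, v₅=6

v₃'s domain is down to {3}, so v₃ = 3. Eliminate 3 elsewhere: v₁, v₂, v₄.
v₁ has just one choice, so v₁ = 5. Eliminate 5 elsewhere: v₄, v₅.
v₅ has just one choice, so v₅ = 6. So v₄ can't be 6.
That leaves v₄ = 1. Remove 1 from v₂.
v₂ has just one choice, so v₂ = 4.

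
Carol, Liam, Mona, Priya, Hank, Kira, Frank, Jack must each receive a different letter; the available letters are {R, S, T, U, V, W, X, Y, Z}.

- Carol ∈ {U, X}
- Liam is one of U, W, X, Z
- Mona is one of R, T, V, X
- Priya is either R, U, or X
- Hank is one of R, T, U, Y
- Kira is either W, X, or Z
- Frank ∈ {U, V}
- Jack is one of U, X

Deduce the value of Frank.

Among the 8 variables, Y fits only Hank (and all 8 values in {R, T, U, V, W, X, Y, Z} must be used), so Hank = Y.
The 7 still-open variables together cover exactly {R, T, U, V, W, X, Z} — 7 values for 7 variables — and T appears only in Mona's list, so Mona = T.
The 6 still-open variables together cover exactly {R, U, V, W, X, Z} — 6 values for 6 variables — and R appears only in Priya's list, so Priya = R.
Among the 5 still-open variables, V fits only Frank (and all 5 values in {U, V, W, X, Z} must be used), so Frank = V.

V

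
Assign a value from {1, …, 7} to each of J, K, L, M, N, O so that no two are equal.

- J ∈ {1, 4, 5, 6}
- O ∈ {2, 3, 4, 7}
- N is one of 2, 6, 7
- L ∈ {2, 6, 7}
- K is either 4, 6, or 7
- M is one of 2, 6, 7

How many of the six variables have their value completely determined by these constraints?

2

L, M, N between them cover only {2, 6, 7} — a naked triple. Remove those values from J, K, O.
K must be 4 (only option left). So J, O can't be 4.
That leaves O = 3.
Determined: K=4, O=3. The other variables each still have more than one consistent value. That makes 2.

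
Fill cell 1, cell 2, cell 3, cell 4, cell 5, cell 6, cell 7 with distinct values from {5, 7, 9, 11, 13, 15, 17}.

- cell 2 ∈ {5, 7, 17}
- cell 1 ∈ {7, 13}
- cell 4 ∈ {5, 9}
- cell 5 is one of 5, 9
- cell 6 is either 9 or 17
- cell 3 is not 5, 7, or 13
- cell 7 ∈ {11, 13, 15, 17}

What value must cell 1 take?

13

The 2 variables cell 4 and cell 5 are confined to {5, 9}, which locks those values in; drop them from cell 2, cell 3, cell 6.
cell 6 must be 17 (only option left). Eliminate 17 elsewhere: cell 2, cell 3, cell 7.
cell 2 must be 7 (only option left). Eliminate 7 elsewhere: cell 1.
So cell 1 = 13.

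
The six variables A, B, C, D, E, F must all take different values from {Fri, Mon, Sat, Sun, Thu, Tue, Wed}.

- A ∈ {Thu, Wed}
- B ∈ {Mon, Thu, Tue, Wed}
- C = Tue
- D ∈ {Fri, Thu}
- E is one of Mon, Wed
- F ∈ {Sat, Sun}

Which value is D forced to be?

Fri

C has just one choice, so C = Tue. Remove Tue from B.
A, B, E between them cover only {Mon, Thu, Wed} — a naked triple. Remove those values from D.
So D = Fri.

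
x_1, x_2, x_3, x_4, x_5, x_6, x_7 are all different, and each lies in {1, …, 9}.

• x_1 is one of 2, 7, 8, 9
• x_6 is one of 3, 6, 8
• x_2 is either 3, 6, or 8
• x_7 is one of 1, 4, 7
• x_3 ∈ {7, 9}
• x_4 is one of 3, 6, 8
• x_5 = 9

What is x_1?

x_5 must be 9 (only option left). Remove 9 from x_1, x_3.
x_3 has just one choice, so x_3 = 7. Eliminate 7 elsewhere: x_1, x_7.
x_2, x_4, x_6 share exactly the 3 values {3, 6, 8}; by pigeonhole those values go to them, so strike 3, 6, 8 from x_1.
So x_1 = 2.

2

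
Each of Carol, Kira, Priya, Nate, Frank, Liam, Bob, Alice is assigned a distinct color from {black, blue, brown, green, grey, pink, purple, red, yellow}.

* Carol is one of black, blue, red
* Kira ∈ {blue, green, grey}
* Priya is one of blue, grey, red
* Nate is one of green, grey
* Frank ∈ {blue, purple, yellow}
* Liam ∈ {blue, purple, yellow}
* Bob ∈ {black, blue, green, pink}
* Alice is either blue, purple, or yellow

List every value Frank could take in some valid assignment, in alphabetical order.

The 8 variables together cover exactly {black, blue, green, grey, pink, purple, red, yellow} — 8 values for 8 variables — and pink appears only in Bob's list, so Bob = pink.
The 7 still-open variables together cover exactly {black, blue, green, grey, purple, red, yellow} — 7 values for 7 variables — and black appears only in Carol's list, so Carol = black.
The 6 still-open variables together cover exactly {blue, green, grey, purple, red, yellow} — 6 values for 6 variables — and red appears only in Priya's list, so Priya = red.
The 3 variables Frank, Liam, Alice are confined to {blue, purple, yellow}, which locks those values in; drop them from Kira.
No further eliminations apply; Frank can still be any of blue, purple, yellow.

blue, purple, yellow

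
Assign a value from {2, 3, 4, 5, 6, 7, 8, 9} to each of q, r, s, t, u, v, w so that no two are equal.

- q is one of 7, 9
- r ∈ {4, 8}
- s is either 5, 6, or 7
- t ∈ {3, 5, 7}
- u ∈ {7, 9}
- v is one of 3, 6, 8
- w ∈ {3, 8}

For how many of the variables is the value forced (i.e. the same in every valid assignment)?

1

The 7 variables together cover exactly {3, 4, 5, 6, 7, 8, 9} — 7 values for 7 variables — and 4 appears only in r's list, so r = 4.
q and u share exactly the 2 values {7, 9}; by pigeonhole those values go to them, so strike 7, 9 from s, t.
Determined: r=4. The other variables each still have more than one consistent value. That makes 1.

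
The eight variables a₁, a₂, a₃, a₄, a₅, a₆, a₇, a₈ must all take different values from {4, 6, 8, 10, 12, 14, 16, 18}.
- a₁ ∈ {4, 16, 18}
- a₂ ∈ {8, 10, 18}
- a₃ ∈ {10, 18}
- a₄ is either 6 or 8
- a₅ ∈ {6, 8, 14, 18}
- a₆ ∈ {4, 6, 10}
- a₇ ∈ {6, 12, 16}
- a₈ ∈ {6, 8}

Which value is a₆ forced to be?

4

Among the 8 variables, 12 fits only a₇ (and all 8 values in {4, 6, 8, 10, 12, 14, 16, 18} must be used), so a₇ = 12.
The 7 still-open variables together cover exactly {4, 6, 8, 10, 14, 16, 18} — 7 values for 7 variables — and 14 appears only in a₅'s list, so a₅ = 14.
Among the 6 still-open variables, 16 fits only a₁ (and all 6 values in {4, 6, 8, 10, 16, 18} must be used), so a₁ = 16.
Among the 5 still-open variables, 4 fits only a₆ (and all 5 values in {4, 6, 8, 10, 18} must be used), so a₆ = 4.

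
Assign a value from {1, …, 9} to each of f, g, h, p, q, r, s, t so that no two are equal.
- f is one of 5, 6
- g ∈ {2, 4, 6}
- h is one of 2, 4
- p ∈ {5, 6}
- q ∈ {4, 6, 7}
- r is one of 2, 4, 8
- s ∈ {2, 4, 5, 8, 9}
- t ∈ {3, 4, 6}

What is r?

The 8 variables draw from only 8 values {2, 3, 4, 5, 6, 7, 8, 9}, so each is used; only t can be 3, hence t = 3.
The 7 still-open variables draw from only 7 values {2, 4, 5, 6, 7, 8, 9}, so each is used; only q can be 7, hence q = 7.
The 6 still-open variables draw from only 6 values {2, 4, 5, 6, 8, 9}, so each is used; only s can be 9, hence s = 9.
Among the 5 still-open variables, 8 fits only r (and all 5 values in {2, 4, 5, 6, 8} must be used), so r = 8.

8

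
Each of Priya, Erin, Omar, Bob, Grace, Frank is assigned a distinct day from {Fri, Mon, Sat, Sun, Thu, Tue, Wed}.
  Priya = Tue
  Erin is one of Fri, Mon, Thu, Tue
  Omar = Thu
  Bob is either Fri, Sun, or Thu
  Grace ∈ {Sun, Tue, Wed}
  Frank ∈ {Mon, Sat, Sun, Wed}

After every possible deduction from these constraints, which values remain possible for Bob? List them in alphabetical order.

Fri, Sun

Priya has just one choice, so Priya = Tue. Strike Tue from Erin, Grace.
Omar must be Thu (only option left). Strike Thu from Erin, Bob.
No further eliminations apply; Bob can still be any of Fri, Sun.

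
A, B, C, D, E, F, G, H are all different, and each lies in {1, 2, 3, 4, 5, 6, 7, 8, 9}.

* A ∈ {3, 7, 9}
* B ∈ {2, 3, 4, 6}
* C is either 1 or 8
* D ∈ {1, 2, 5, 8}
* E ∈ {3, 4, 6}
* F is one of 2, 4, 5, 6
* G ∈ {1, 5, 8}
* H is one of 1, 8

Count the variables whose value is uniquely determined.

C and H share exactly the 2 values {1, 8}; by pigeonhole those values go to them, so strike 1, 8 from D, G.
That leaves G = 5. Eliminate 5 elsewhere: D, F.
That leaves D = 2. Strike 2 from B, F.
The 3 variables B, E, F are confined to {3, 4, 6}, which locks those values in; drop them from A.
Determined: D=2, G=5. The other variables each still have more than one consistent value. That makes 2.

2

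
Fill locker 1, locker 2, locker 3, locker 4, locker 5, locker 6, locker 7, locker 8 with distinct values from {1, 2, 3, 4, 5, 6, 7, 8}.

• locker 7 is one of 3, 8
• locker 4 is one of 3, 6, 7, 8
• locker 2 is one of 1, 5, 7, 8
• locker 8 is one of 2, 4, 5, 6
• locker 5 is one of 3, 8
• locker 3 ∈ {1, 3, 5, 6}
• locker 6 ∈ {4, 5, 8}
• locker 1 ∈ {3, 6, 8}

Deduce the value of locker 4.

The 8 variables together cover exactly {1, 2, 3, 4, 5, 6, 7, 8} — 8 values for 8 variables — and 2 appears only in locker 8's list, so locker 8 = 2.
The 7 still-open variables draw from only 7 values {1, 3, 4, 5, 6, 7, 8}, so each is used; only locker 6 can be 4, hence locker 6 = 4.
The 2 variables locker 5 and locker 7 are confined to {3, 8}, which locks those values in; drop them from locker 1, locker 2, locker 3, locker 4.
locker 1's domain is down to {6}, so locker 1 = 6. Remove 6 from locker 3, locker 4.
So locker 4 = 7.

7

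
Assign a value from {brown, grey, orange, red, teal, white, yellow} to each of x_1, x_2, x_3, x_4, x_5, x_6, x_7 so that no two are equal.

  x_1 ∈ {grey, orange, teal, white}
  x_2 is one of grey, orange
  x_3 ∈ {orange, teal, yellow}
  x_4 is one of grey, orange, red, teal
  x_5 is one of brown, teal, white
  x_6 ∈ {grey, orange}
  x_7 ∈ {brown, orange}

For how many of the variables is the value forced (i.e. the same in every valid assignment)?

The 7 variables together cover exactly {brown, grey, orange, red, teal, white, yellow} — 7 values for 7 variables — and red appears only in x_4's list, so x_4 = red.
Among the 6 still-open variables, yellow fits only x_3 (and all 6 values in {brown, grey, orange, teal, white, yellow} must be used), so x_3 = yellow.
x_2 and x_6 share exactly the 2 values {grey, orange}; by pigeonhole those values go to them, so strike grey, orange from x_1, x_7.
That leaves x_7 = brown. Eliminate brown elsewhere: x_5.
Determined: x_3=yellow, x_4=red, x_7=brown. The other variables each still have more than one consistent value. That makes 3.

3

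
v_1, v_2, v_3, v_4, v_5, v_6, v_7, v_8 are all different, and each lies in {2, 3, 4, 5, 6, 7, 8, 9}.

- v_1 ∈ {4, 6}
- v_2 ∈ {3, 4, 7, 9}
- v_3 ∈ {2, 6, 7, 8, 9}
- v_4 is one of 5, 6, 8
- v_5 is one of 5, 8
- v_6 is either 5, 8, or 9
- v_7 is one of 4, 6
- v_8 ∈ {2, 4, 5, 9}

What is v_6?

Among the 8 variables, 3 fits only v_2 (and all 8 values in {2, 3, 4, 5, 6, 7, 8, 9} must be used), so v_2 = 3.
The 7 still-open variables together cover exactly {2, 4, 5, 6, 7, 8, 9} — 7 values for 7 variables — and 7 appears only in v_3's list, so v_3 = 7.
The 6 still-open variables draw from only 6 values {2, 4, 5, 6, 8, 9}, so each is used; only v_8 can be 2, hence v_8 = 2.
Among the 5 still-open variables, 9 fits only v_6 (and all 5 values in {4, 5, 6, 8, 9} must be used), so v_6 = 9.

9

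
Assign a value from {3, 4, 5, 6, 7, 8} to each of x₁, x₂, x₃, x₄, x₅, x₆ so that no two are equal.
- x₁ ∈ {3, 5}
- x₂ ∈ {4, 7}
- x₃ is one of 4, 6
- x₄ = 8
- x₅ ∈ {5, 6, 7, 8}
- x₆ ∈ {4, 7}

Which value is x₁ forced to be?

x₄ must be 8 (only option left). Remove 8 from x₅.
The 5 still-open variables draw from only 5 values {3, 4, 5, 6, 7}, so each is used; only x₁ can be 3, hence x₁ = 3.

3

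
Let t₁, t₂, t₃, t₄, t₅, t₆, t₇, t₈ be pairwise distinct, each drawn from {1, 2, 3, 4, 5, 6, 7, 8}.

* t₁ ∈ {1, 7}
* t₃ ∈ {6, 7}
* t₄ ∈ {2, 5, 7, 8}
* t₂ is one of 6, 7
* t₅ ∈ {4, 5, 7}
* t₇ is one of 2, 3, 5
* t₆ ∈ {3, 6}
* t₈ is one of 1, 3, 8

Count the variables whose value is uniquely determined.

Among the 8 variables, 4 fits only t₅ (and all 8 values in {1, 2, 3, 4, 5, 6, 7, 8} must be used), so t₅ = 4.
t₂ and t₃ between them cover only {6, 7} — a naked pair. Remove those values from t₁, t₄, t₆.
t₁ must be 1 (only option left). Strike 1 from t₈.
t₆'s domain is down to {3}, so t₆ = 3. Eliminate 3 elsewhere: t₇, t₈.
t₈ has just one choice, so t₈ = 8. Eliminate 8 elsewhere: t₄.
Determined: t₁=1, t₅=4, t₆=3, t₈=8. The other variables each still have more than one consistent value. That makes 4.

4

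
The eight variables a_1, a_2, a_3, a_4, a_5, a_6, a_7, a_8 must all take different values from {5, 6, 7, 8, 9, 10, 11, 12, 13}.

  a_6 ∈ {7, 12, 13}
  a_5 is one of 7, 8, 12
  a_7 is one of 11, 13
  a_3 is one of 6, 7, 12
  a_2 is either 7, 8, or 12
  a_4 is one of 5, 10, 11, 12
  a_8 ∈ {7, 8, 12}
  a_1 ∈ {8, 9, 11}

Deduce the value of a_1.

9

a_2, a_5, a_8 between them cover only {7, 8, 12} — a naked triple. Remove those values from a_1, a_3, a_4, a_6.
a_3 has just one choice, so a_3 = 6.
That leaves a_6 = 13. Remove 13 from a_7.
That leaves a_7 = 11. Eliminate 11 elsewhere: a_1, a_4.
So a_1 = 9.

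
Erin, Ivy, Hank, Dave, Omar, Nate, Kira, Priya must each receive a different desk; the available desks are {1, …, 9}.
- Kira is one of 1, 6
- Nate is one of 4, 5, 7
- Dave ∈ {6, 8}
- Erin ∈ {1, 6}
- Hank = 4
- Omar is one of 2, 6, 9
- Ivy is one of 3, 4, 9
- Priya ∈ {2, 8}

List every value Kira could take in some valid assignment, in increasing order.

Hank's domain is down to {4}, so Hank = 4. Remove 4 from Ivy, Nate.
The 2 variables Erin and Kira are confined to {1, 6}, which locks those values in; drop them from Dave, Omar.
Dave's domain is down to {8}, so Dave = 8. Remove 8 from Priya.
Priya has just one choice, so Priya = 2. So Omar can't be 2.
Omar's domain is down to {9}, so Omar = 9. Eliminate 9 elsewhere: Ivy.
Ivy's domain is down to {3}, so Ivy = 3.
No further eliminations apply; Kira can still be any of 1, 6.

1, 6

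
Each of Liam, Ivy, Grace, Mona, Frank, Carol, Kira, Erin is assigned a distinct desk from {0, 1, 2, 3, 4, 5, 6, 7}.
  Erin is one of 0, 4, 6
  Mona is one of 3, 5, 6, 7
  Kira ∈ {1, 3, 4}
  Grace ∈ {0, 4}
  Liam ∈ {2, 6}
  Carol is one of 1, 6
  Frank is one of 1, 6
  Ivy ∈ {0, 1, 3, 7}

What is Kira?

The 8 variables together cover exactly {0, 1, 2, 3, 4, 5, 6, 7} — 8 values for 8 variables — and 2 appears only in Liam's list, so Liam = 2.
Among the 7 still-open variables, 5 fits only Mona (and all 7 values in {0, 1, 3, 4, 5, 6, 7} must be used), so Mona = 5.
The 6 still-open variables together cover exactly {0, 1, 3, 4, 6, 7} — 6 values for 6 variables — and 7 appears only in Ivy's list, so Ivy = 7.
The 5 still-open variables together cover exactly {0, 1, 3, 4, 6} — 5 values for 5 variables — and 3 appears only in Kira's list, so Kira = 3.

3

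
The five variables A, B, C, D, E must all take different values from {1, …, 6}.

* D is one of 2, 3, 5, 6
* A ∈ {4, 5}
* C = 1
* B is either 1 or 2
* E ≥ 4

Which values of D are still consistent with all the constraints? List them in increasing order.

3, 5, 6

C must be 1 (only option left). So B can't be 1.
B must be 2 (only option left). So D can't be 2.
No further eliminations apply; D can still be any of 3, 5, 6.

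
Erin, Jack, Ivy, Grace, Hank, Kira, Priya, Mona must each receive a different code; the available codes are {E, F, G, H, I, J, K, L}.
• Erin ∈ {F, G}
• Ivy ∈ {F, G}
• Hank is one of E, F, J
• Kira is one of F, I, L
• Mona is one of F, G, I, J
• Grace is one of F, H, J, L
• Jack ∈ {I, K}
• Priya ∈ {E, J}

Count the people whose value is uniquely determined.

4

Among the 8 variables, H fits only Grace (and all 8 values in {E, F, G, H, I, J, K, L} must be used), so Grace = H.
The 7 still-open variables draw from only 7 values {E, F, G, I, J, K, L}, so each is used; only Jack can be K, hence Jack = K.
Among the 6 still-open variables, L fits only Kira (and all 6 values in {E, F, G, I, J, L} must be used), so Kira = L.
The 5 still-open variables draw from only 5 values {E, F, G, I, J}, so each is used; only Mona can be I, hence Mona = I.
Erin and Ivy between them cover only {F, G} — a naked pair. Remove those values from Hank.
Determined: Jack=K, Grace=H, Kira=L, Mona=I. The other people each still have more than one consistent value. That makes 4.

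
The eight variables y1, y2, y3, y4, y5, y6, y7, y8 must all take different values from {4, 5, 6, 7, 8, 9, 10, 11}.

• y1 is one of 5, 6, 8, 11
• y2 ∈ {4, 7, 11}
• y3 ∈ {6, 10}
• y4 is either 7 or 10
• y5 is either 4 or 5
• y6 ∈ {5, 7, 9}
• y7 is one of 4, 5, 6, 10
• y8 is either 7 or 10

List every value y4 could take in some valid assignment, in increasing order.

7, 10

The 8 variables together cover exactly {4, 5, 6, 7, 8, 9, 10, 11} — 8 values for 8 variables — and 8 appears only in y1's list, so y1 = 8.
The 7 still-open variables draw from only 7 values {4, 5, 6, 7, 9, 10, 11}, so each is used; only y6 can be 9, hence y6 = 9.
Among the 6 still-open variables, 11 fits only y2 (and all 6 values in {4, 5, 6, 7, 10, 11} must be used), so y2 = 11.
The 2 variables y4 and y8 are confined to {7, 10}, which locks those values in; drop them from y3, y7.
That leaves y3 = 6. So y7 can't be 6.
No further eliminations apply; y4 can still be any of 7, 10.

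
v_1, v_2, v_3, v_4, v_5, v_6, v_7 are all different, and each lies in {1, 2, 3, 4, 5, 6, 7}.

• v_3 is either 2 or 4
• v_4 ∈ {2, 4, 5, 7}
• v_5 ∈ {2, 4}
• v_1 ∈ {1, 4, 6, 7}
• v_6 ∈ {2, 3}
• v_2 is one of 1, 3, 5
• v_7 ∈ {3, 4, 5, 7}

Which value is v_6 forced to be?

3

The 7 variables together cover exactly {1, 2, 3, 4, 5, 6, 7} — 7 values for 7 variables — and 6 appears only in v_1's list, so v_1 = 6.
Among the 6 still-open variables, 1 fits only v_2 (and all 6 values in {1, 2, 3, 4, 5, 7} must be used), so v_2 = 1.
The 2 variables v_3 and v_5 are confined to {2, 4}, which locks those values in; drop them from v_4, v_6, v_7.
So v_6 = 3.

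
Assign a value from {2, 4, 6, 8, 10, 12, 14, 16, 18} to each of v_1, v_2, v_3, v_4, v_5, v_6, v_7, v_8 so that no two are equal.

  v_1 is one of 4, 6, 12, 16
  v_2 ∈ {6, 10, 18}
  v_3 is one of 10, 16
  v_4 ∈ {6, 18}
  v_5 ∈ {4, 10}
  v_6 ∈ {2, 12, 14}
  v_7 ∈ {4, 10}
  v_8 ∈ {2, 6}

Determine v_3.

The 8 variables draw from only 8 values {2, 4, 6, 10, 12, 14, 16, 18}, so each is used; only v_6 can be 14, hence v_6 = 14.
The 7 still-open variables draw from only 7 values {2, 4, 6, 10, 12, 16, 18}, so each is used; only v_8 can be 2, hence v_8 = 2.
The 6 still-open variables together cover exactly {4, 6, 10, 12, 16, 18} — 6 values for 6 variables — and 12 appears only in v_1's list, so v_1 = 12.
Among the 5 still-open variables, 16 fits only v_3 (and all 5 values in {4, 6, 10, 16, 18} must be used), so v_3 = 16.

16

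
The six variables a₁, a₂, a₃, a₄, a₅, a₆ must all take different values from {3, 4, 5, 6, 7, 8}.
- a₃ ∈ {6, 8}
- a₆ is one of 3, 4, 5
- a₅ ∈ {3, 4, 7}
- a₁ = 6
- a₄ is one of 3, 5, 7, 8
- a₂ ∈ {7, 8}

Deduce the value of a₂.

7

a₁'s domain is down to {6}, so a₁ = 6. Strike 6 from a₃.
a₃ has just one choice, so a₃ = 8. Eliminate 8 elsewhere: a₂, a₄.
So a₂ = 7.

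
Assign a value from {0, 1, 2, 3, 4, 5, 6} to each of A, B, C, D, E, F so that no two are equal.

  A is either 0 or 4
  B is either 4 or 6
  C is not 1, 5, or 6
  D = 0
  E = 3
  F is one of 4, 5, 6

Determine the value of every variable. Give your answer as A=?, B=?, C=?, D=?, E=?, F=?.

D's domain is down to {0}, so D = 0. Eliminate 0 elsewhere: A, C.
That leaves E = 3. So C can't be 3.
A's domain is down to {4}, so A = 4. Eliminate 4 elsewhere: B, C, F.
B has just one choice, so B = 6. Strike 6 from F.
That leaves C = 2.
That leaves F = 5.

A=4, B=6, C=2, D=0, E=3, F=5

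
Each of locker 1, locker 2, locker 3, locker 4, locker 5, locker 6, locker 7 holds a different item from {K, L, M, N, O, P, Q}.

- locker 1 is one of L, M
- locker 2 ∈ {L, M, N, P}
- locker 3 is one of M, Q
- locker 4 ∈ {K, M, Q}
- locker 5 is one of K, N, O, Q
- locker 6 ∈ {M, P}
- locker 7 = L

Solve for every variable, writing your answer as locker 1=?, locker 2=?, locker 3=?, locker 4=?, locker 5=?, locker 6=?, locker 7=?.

locker 1=M, locker 2=N, locker 3=Q, locker 4=K, locker 5=O, locker 6=P, locker 7=L

locker 7's domain is down to {L}, so locker 7 = L. Eliminate L elsewhere: locker 1, locker 2.
locker 1 has just one choice, so locker 1 = M. Remove M from locker 2, locker 3, locker 4, locker 6.
That leaves locker 3 = Q. Remove Q from locker 4, locker 5.
locker 4 must be K (only option left). Strike K from locker 5.
locker 6's domain is down to {P}, so locker 6 = P. So locker 2 can't be P.
locker 2 must be N (only option left). Eliminate N elsewhere: locker 5.
locker 5 must be O (only option left).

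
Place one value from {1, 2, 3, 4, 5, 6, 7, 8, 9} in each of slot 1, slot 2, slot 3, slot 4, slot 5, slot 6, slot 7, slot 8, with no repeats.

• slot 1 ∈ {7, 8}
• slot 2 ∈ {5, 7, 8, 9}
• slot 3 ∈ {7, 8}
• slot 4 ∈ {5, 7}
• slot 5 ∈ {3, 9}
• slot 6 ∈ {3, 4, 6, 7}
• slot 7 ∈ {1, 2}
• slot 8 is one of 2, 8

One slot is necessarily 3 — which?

slot 5

slot 1 and slot 3 share exactly the 2 values {7, 8}; by pigeonhole those values go to them, so strike 7, 8 from slot 2, slot 4, slot 6, slot 8.
slot 4 must be 5 (only option left). Eliminate 5 elsewhere: slot 2.
slot 8 has just one choice, so slot 8 = 2. So slot 7 can't be 2.
That leaves slot 2 = 9. Remove 9 from slot 5.
So 3 goes to slot 5.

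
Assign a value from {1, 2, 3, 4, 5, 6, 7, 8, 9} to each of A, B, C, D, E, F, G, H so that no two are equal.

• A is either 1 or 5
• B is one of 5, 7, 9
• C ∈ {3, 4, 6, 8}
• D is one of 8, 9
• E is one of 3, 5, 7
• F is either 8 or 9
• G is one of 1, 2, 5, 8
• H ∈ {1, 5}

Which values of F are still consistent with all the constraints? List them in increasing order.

A and H between them cover only {1, 5} — a naked pair. Remove those values from B, E, G.
D and F between them cover only {8, 9} — a naked pair. Remove those values from B, C, G.
B must be 7 (only option left). Strike 7 from E.
E has just one choice, so E = 3. Remove 3 from C.
That leaves G = 2.
No further eliminations apply; F can still be any of 8, 9.

8, 9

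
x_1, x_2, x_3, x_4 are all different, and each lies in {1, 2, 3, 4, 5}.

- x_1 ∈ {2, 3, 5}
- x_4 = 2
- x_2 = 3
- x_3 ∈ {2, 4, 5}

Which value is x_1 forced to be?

x_2 must be 3 (only option left). Eliminate 3 elsewhere: x_1.
x_4 must be 2 (only option left). So x_1, x_3 can't be 2.
So x_1 = 5.

5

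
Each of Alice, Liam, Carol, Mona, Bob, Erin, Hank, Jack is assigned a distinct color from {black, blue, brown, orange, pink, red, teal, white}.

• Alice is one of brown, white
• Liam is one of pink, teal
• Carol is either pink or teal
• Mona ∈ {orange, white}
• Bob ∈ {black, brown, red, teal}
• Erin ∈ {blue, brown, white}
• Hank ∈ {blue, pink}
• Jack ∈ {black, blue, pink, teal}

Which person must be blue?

The 8 variables together cover exactly {black, blue, brown, orange, pink, red, teal, white} — 8 values for 8 variables — and orange appears only in Mona's list, so Mona = orange.
The 7 still-open variables together cover exactly {black, blue, brown, pink, red, teal, white} — 7 values for 7 variables — and red appears only in Bob's list, so Bob = red.
Among the 6 still-open variables, black fits only Jack (and all 6 values in {black, blue, brown, pink, teal, white} must be used), so Jack = black.
Liam and Carol share exactly the 2 values {pink, teal}; by pigeonhole those values go to them, so strike pink, teal from Hank.
So blue goes to Hank.

Hank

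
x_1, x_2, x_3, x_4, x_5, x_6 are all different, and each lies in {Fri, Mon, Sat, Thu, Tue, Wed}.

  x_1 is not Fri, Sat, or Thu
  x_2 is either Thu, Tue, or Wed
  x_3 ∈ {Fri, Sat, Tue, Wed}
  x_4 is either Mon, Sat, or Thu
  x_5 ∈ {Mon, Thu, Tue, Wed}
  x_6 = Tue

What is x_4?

Sat

x_6's domain is down to {Tue}, so x_6 = Tue. Strike Tue from x_1, x_2, x_3, x_5.
The 5 still-open variables draw from only 5 values {Fri, Mon, Sat, Thu, Wed}, so each is used; only x_3 can be Fri, hence x_3 = Fri.
The 4 still-open variables draw from only 4 values {Mon, Sat, Thu, Wed}, so each is used; only x_4 can be Sat, hence x_4 = Sat.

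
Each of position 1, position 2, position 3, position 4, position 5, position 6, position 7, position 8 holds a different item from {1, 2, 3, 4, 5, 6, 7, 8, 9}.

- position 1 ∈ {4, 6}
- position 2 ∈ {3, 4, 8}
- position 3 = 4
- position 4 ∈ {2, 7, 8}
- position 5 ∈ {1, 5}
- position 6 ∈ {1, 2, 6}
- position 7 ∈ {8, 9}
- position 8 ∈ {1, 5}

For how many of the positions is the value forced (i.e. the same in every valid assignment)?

3

position 3's domain is down to {4}, so position 3 = 4. Strike 4 from position 1, position 2.
position 1 has just one choice, so position 1 = 6. Eliminate 6 elsewhere: position 6.
The 2 variables position 5 and position 8 are confined to {1, 5}, which locks those values in; drop them from position 6.
position 6 has just one choice, so position 6 = 2. Eliminate 2 elsewhere: position 4.
Determined: position 1=6, position 3=4, position 6=2. The other positions each still have more than one consistent value. That makes 3.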